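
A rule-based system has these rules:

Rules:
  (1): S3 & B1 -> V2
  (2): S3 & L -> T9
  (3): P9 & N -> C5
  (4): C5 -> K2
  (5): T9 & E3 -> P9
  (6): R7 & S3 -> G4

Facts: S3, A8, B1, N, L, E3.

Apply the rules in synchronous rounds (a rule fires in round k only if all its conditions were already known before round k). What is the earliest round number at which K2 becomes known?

4

Round 1: (1) [S3 & B1 -> V2]; (2) [S3 & L -> T9]. Adds V2, T9.
Round 2: (5) [T9 & E3 -> P9]. Adds P9.
Round 3: (3) [P9 & N -> C5]. Adds C5.
Round 4: (4) [C5 -> K2]. Adds K2.
K2 first appears in round 4.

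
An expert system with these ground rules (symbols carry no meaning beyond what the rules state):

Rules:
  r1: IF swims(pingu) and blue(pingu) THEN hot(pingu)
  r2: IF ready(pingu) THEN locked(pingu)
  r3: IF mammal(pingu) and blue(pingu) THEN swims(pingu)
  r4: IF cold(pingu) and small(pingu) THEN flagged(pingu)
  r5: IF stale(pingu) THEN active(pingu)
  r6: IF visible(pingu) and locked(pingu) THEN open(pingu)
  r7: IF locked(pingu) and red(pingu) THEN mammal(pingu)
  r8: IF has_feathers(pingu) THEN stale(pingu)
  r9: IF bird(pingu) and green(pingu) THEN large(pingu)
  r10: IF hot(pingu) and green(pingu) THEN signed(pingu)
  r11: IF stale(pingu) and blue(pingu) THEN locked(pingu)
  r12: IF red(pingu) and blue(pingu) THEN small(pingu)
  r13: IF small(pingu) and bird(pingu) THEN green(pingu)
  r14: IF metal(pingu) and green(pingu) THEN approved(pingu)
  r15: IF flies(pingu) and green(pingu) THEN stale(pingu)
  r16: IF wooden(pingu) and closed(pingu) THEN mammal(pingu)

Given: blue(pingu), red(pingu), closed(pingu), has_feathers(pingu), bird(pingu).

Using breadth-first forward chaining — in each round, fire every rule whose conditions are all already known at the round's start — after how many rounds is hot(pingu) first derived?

5

Round 1 — r8, r12, derive stale(pingu), small(pingu).
Round 2 — r5, r11, r13, derive active(pingu), locked(pingu), green(pingu).
Round 3 — r7, r9, derive mammal(pingu), large(pingu).
Round 4 — r3, derive swims(pingu).
Round 5 — r1, derive hot(pingu).
hot(pingu) first appears in round 5.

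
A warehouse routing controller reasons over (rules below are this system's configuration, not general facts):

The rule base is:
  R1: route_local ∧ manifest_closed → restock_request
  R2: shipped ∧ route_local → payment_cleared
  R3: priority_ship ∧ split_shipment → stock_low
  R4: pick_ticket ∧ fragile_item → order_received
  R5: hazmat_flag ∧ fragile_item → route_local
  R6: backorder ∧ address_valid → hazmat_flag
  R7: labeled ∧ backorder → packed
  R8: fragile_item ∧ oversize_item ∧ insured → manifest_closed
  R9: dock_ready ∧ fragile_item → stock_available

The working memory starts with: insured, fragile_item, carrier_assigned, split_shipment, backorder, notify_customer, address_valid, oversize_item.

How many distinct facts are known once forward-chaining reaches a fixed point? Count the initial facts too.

Round 1: R6 [backorder ∧ address_valid → hazmat_flag]; R8 [fragile_item ∧ oversize_item ∧ insured → manifest_closed]. New: hazmat_flag, manifest_closed.
Round 2: R5 [hazmat_flag ∧ fragile_item → route_local]. New: route_local.
Round 3: R1 [route_local ∧ manifest_closed → restock_request]. New: restock_request.
Closure: {address_valid, backorder, carrier_assigned, fragile_item, hazmat_flag, insured, manifest_closed, notify_customer, oversize_item, restock_request, route_local, split_shipment} — 12 facts.

12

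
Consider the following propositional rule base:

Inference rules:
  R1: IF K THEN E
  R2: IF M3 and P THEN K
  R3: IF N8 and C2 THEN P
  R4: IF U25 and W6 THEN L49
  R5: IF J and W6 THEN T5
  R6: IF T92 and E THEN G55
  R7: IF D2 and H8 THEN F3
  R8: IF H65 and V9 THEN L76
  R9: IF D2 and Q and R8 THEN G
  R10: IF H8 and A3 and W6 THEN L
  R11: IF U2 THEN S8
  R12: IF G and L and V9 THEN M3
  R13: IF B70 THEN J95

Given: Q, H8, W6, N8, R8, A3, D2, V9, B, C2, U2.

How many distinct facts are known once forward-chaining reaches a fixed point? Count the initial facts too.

Round 1 fires R3, R7, R9, R10, R11, giving P, F3, G, L, S8.
Round 2 fires R12, giving M3.
Round 3 fires R2, giving K.
Round 4 fires R1, giving E.
Closure: {A3, B, C2, D2, E, F3, G, H8, K, L, M3, N8, P, Q, R8, S8, U2, V9, W6} — 19 facts.

19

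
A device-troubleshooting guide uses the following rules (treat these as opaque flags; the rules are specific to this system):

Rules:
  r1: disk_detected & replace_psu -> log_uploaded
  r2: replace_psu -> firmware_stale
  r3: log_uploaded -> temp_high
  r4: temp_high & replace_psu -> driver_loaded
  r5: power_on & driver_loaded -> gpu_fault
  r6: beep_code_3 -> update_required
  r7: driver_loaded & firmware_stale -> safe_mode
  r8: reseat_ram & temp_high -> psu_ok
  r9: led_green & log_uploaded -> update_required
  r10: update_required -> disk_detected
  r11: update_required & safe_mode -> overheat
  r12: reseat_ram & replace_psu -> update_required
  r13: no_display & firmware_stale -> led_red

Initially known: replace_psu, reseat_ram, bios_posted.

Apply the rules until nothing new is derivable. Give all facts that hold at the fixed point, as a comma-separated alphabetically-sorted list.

bios_posted, disk_detected, driver_loaded, firmware_stale, log_uploaded, overheat, psu_ok, replace_psu, reseat_ram, safe_mode, temp_high, update_required

Round 1: r2 [replace_psu -> firmware_stale]; r12 [reseat_ram & replace_psu -> update_required]. Adds firmware_stale, update_required.
Round 2: r10 [update_required -> disk_detected]. Adds disk_detected.
Round 3: r1 [disk_detected & replace_psu -> log_uploaded]. Adds log_uploaded.
Round 4: r3 [log_uploaded -> temp_high]. Adds temp_high.
Round 5: r4 [temp_high & replace_psu -> driver_loaded]; r8 [reseat_ram & temp_high -> psu_ok]. Adds driver_loaded, psu_ok.
Round 6: r7 [driver_loaded & firmware_stale -> safe_mode]. Adds safe_mode.
Round 7: r11 [update_required & safe_mode -> overheat]. Adds overheat.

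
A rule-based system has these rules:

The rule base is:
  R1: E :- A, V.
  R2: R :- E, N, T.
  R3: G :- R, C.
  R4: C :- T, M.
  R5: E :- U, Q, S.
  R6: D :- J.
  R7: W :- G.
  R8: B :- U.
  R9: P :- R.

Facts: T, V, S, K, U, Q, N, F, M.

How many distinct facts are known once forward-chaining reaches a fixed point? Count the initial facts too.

Round 1: R4 [C :- T, M.]; R5 [E :- U, Q, S.]; R8 [B :- U.]. Adds C, E, B.
Round 2: R2 [R :- E, N, T.]. Adds R.
Round 3: R3 [G :- R, C.]; R9 [P :- R.]. Adds G, P.
Round 4: R7 [W :- G.]. Adds W.
Closure: {B, C, E, F, G, K, M, N, P, Q, R, S, T, U, V, W} — 16 facts.

16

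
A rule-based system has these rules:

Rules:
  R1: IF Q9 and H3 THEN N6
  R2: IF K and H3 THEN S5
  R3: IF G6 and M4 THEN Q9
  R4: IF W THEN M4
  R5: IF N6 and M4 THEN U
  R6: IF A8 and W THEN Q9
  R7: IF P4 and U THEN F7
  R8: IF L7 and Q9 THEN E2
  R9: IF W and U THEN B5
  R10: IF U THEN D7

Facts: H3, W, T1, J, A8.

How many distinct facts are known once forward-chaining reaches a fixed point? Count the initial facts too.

Round 1 — R4, R6, derive M4, Q9.
Round 2 — R1, derive N6.
Round 3 — R5, derive U.
Round 4 — R9, R10, derive B5, D7.
Closure: {A8, B5, D7, H3, J, M4, N6, Q9, T1, U, W} — 11 facts.

11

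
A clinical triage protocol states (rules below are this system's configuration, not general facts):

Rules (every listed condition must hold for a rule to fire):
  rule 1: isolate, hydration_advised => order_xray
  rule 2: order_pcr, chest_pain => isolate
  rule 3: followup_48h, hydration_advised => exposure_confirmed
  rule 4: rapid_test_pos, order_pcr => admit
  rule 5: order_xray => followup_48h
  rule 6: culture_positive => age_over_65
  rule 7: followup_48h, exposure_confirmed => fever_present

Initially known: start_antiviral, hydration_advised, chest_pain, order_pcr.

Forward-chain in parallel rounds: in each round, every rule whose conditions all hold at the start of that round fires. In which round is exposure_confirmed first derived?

4

Round 1: rule 2 [order_pcr, chest_pain => isolate]. New: isolate.
Round 2: rule 1 [isolate, hydration_advised => order_xray]. New: order_xray.
Round 3: rule 5 [order_xray => followup_48h]. New: followup_48h.
Round 4: rule 3 [followup_48h, hydration_advised => exposure_confirmed]. New: exposure_confirmed.
exposure_confirmed first appears in round 4.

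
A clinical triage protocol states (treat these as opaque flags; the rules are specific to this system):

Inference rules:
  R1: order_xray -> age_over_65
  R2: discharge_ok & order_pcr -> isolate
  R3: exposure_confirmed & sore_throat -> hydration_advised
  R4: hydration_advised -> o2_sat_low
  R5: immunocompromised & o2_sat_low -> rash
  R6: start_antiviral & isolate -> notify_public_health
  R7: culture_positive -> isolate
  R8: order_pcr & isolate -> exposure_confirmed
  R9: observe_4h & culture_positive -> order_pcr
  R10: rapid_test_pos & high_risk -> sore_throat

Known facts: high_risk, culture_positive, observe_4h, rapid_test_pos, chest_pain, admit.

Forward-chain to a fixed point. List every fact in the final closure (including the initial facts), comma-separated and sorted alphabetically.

admit, chest_pain, culture_positive, exposure_confirmed, high_risk, hydration_advised, isolate, o2_sat_low, observe_4h, order_pcr, rapid_test_pos, sore_throat

Round 1: R7 [culture_positive -> isolate]; R9 [observe_4h & culture_positive -> order_pcr]; R10 [rapid_test_pos & high_risk -> sore_throat]. Adds isolate, order_pcr, sore_throat.
Round 2: R8 [order_pcr & isolate -> exposure_confirmed]. Adds exposure_confirmed.
Round 3: R3 [exposure_confirmed & sore_throat -> hydration_advised]. Adds hydration_advised.
Round 4: R4 [hydration_advised -> o2_sat_low]. Adds o2_sat_low.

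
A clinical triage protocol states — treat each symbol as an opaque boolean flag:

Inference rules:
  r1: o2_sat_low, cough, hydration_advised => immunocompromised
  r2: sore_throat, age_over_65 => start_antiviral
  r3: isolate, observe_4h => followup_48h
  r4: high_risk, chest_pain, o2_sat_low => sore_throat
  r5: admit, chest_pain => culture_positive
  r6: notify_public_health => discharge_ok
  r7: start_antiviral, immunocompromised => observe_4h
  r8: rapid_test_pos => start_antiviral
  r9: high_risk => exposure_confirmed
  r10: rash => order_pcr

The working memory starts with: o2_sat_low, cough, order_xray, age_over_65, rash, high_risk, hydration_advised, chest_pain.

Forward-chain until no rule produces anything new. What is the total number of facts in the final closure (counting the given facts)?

Round 1: r1 [o2_sat_low, cough, hydration_advised => immunocompromised]; r4 [high_risk, chest_pain, o2_sat_low => sore_throat]; r9 [high_risk => exposure_confirmed]; r10 [rash => order_pcr]. Adds immunocompromised, sore_throat, exposure_confirmed, order_pcr.
Round 2: r2 [sore_throat, age_over_65 => start_antiviral]. Adds start_antiviral.
Round 3: r7 [start_antiviral, immunocompromised => observe_4h]. Adds observe_4h.
Closure: {age_over_65, chest_pain, cough, exposure_confirmed, high_risk, hydration_advised, immunocompromised, o2_sat_low, observe_4h, order_pcr, order_xray, rash, sore_throat, start_antiviral} — 14 facts.

14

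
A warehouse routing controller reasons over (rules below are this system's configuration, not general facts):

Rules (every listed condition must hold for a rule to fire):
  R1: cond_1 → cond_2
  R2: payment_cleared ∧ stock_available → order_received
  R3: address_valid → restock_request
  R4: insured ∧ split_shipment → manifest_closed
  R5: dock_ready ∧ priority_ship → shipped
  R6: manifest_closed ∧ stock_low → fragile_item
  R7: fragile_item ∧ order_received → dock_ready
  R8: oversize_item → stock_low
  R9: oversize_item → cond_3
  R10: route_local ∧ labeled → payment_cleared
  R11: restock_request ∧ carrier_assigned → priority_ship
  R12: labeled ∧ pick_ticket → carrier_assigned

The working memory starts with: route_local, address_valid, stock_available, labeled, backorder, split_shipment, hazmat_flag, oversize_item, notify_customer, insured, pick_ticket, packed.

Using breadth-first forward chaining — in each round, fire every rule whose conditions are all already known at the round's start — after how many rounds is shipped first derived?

4

Round 1 fires R3, R4, R8, R9, R10, R12, giving restock_request, manifest_closed, stock_low, cond_3, payment_cleared, carrier_assigned.
Round 2 fires R2, R6, R11, giving order_received, fragile_item, priority_ship.
Round 3 fires R7, giving dock_ready.
Round 4 fires R5, giving shipped.
shipped first appears in round 4.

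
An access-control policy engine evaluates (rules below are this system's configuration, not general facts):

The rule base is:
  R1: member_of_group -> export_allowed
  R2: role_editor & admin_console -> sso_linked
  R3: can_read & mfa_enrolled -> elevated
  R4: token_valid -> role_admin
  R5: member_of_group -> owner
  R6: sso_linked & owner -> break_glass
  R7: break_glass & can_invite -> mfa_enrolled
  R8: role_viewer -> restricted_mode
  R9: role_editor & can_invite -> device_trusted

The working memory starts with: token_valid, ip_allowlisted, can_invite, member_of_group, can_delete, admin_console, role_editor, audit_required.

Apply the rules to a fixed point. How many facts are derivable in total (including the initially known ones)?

Round 1 fires R1, R2, R4, R5, R9, giving export_allowed, sso_linked, role_admin, owner, device_trusted.
Round 2 fires R6, giving break_glass.
Round 3 fires R7, giving mfa_enrolled.
Closure: {admin_console, audit_required, break_glass, can_delete, can_invite, device_trusted, export_allowed, ip_allowlisted, member_of_group, mfa_enrolled, owner, role_admin, role_editor, sso_linked, token_valid} — 15 facts.

15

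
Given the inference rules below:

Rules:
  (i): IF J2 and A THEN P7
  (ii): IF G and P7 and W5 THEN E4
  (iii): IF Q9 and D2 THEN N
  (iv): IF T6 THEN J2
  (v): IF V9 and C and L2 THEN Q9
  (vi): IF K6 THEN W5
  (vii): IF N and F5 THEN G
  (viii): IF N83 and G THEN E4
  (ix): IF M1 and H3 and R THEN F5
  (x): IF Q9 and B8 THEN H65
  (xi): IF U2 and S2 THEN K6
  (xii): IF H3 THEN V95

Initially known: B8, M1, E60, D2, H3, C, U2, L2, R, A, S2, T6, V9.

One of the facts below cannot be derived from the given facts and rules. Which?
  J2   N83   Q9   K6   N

N83

Round 1 fires (iv), (v), (ix), (xi), (xii), giving J2, Q9, F5, K6, V95.
Round 2 fires (i), (iii), (vi), (x), giving P7, N, W5, H65.
Round 3 fires (vii), giving G.
Round 4 fires (ii), giving E4.
Derived: Q9 (round 1), N (round 2), J2 (round 1), K6 (round 1). N83 never appears in any round.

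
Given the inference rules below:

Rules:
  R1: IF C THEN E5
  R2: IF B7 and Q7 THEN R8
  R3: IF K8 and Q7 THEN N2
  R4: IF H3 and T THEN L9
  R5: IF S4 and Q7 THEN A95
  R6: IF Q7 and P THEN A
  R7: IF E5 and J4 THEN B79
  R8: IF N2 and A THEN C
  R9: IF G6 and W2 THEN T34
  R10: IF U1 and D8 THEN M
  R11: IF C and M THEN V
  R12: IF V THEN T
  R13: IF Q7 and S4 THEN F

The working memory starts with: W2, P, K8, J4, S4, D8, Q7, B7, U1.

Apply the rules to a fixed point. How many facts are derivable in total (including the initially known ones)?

20

[1] R2 [IF B7 and Q7 THEN R8]; R3 [IF K8 and Q7 THEN N2]; R5 [IF S4 and Q7 THEN A95]; R6 [IF Q7 and P THEN A]; R10 [IF U1 and D8 THEN M]; R13 [IF Q7 and S4 THEN F]. ⇒ new: R8, N2, A95, A, M, F.
[2] R8 [IF N2 and A THEN C]. ⇒ new: C.
[3] R1 [IF C THEN E5]; R11 [IF C and M THEN V]. ⇒ new: E5, V.
[4] R7 [IF E5 and J4 THEN B79]; R12 [IF V THEN T]. ⇒ new: B79, T.
Closure: {A, A95, B7, B79, C, D8, E5, F, J4, K8, M, N2, P, Q7, R8, S4, T, U1, V, W2} — 20 facts.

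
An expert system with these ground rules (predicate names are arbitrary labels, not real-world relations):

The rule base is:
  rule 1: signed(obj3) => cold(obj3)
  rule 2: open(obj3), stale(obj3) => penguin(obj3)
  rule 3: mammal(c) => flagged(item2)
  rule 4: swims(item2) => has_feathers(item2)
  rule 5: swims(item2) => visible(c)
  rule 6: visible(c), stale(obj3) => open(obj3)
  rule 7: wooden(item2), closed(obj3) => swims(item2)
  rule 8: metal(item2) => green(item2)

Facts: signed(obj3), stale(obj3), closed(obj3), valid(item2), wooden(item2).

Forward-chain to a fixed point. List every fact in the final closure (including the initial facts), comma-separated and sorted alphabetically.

closed(obj3), cold(obj3), has_feathers(item2), open(obj3), penguin(obj3), signed(obj3), stale(obj3), swims(item2), valid(item2), visible(c), wooden(item2)

Round 1: rule 1 [signed(obj3) => cold(obj3)]; rule 7 [wooden(item2), closed(obj3) => swims(item2)]. Adds cold(obj3), swims(item2).
Round 2: rule 4 [swims(item2) => has_feathers(item2)]; rule 5 [swims(item2) => visible(c)]. Adds has_feathers(item2), visible(c).
Round 3: rule 6 [visible(c), stale(obj3) => open(obj3)]. Adds open(obj3).
Round 4: rule 2 [open(obj3), stale(obj3) => penguin(obj3)]. Adds penguin(obj3).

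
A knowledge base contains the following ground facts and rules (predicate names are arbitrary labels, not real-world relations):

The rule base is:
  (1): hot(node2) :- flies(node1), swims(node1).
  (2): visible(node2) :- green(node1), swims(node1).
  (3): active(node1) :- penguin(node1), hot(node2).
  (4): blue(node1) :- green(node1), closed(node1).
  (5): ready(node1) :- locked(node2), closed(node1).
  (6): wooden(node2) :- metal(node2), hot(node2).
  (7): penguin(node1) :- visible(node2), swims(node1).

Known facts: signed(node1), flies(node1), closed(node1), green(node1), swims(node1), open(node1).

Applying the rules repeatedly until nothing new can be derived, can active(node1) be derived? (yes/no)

yes

Round 1: (1) [hot(node2) :- flies(node1), swims(node1).]; (2) [visible(node2) :- green(node1), swims(node1).]; (4) [blue(node1) :- green(node1), closed(node1).]. Adds hot(node2), visible(node2), blue(node1).
Round 2: (7) [penguin(node1) :- visible(node2), swims(node1).]. Adds penguin(node1).
Round 3: (3) [active(node1) :- penguin(node1), hot(node2).]. Adds active(node1).
active(node1) appears in round 3, so it is derivable.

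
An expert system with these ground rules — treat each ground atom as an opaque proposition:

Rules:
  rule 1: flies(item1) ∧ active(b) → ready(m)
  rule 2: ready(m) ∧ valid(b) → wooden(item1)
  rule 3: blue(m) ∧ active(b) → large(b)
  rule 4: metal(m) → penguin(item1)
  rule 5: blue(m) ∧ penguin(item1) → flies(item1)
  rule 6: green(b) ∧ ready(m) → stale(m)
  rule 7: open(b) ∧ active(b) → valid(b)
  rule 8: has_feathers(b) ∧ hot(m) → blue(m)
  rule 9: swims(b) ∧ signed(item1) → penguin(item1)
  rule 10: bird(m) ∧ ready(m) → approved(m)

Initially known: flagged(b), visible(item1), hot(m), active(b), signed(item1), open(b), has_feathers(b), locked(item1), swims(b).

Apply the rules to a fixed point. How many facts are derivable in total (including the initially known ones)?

Round 1 fires rule 7, rule 8, rule 9, giving valid(b), blue(m), penguin(item1).
Round 2 fires rule 3, rule 5, giving large(b), flies(item1).
Round 3 fires rule 1, giving ready(m).
Round 4 fires rule 2, giving wooden(item1).
Closure: {active(b), blue(m), flagged(b), flies(item1), has_feathers(b), hot(m), large(b), locked(item1), open(b), penguin(item1), ready(m), signed(item1), swims(b), valid(b), visible(item1), wooden(item1)} — 16 facts.

16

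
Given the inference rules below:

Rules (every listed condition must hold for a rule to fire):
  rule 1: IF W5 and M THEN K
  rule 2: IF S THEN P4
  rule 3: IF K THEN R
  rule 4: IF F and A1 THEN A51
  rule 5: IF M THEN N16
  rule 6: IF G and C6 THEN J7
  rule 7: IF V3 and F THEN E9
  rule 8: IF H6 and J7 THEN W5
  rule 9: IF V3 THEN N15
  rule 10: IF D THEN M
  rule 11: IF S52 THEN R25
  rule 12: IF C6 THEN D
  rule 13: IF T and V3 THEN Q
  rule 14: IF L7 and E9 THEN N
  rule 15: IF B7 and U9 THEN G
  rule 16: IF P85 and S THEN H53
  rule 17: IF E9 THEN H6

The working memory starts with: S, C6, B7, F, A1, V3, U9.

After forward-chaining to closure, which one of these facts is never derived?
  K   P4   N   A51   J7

Round 1 — rule 2, rule 4, rule 7, rule 9, rule 12, rule 15, derive P4, A51, E9, N15, D, G.
Round 2 — rule 6, rule 10, rule 17, derive J7, M, H6.
Round 3 — rule 5, rule 8, derive N16, W5.
Round 4 — rule 1, derive K.
Round 5 — rule 3, derive R.
Derived: K (round 4), A51 (round 1), J7 (round 2), P4 (round 1). N never appears in any round.

N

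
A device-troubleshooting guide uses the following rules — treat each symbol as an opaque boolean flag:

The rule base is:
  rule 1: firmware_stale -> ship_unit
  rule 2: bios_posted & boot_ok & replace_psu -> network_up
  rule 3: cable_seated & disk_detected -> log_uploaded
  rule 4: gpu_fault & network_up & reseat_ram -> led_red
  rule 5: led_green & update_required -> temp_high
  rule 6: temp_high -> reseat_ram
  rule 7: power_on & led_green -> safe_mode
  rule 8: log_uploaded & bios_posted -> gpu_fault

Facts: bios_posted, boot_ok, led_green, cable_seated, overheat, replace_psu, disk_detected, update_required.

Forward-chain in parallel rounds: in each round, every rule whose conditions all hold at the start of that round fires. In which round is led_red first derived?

3

Round 1 — rule 2, rule 3, rule 5, derive network_up, log_uploaded, temp_high.
Round 2 — rule 6, rule 8, derive reseat_ram, gpu_fault.
Round 3 — rule 4, derive led_red.
led_red first appears in round 3.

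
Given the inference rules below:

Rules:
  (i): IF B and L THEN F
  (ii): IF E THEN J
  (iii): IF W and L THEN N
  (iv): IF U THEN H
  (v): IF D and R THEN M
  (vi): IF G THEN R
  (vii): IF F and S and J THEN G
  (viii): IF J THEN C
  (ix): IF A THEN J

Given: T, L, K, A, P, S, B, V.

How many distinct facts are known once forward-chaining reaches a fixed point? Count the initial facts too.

13

Round 1 fires (i), (ix), giving F, J.
Round 2 fires (vii), (viii), giving G, C.
Round 3 fires (vi), giving R.
Closure: {A, B, C, F, G, J, K, L, P, R, S, T, V} — 13 facts.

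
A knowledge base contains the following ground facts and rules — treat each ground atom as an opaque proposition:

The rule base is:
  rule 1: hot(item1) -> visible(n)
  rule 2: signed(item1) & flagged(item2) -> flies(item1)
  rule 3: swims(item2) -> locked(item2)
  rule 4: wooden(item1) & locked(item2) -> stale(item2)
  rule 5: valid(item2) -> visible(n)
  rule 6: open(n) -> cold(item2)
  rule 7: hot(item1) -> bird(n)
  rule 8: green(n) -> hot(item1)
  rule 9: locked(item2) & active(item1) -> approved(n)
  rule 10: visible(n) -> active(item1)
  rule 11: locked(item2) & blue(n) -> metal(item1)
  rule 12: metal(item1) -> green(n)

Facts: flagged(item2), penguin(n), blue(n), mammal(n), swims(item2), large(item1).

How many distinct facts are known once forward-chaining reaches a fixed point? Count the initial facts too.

14

[1] rule 3 [swims(item2) -> locked(item2)]. ⇒ new: locked(item2).
[2] rule 11 [locked(item2) & blue(n) -> metal(item1)]. ⇒ new: metal(item1).
[3] rule 12 [metal(item1) -> green(n)]. ⇒ new: green(n).
[4] rule 8 [green(n) -> hot(item1)]. ⇒ new: hot(item1).
[5] rule 1 [hot(item1) -> visible(n)]; rule 7 [hot(item1) -> bird(n)]. ⇒ new: visible(n), bird(n).
[6] rule 10 [visible(n) -> active(item1)]. ⇒ new: active(item1).
[7] rule 9 [locked(item2) & active(item1) -> approved(n)]. ⇒ new: approved(n).
Closure: {active(item1), approved(n), bird(n), blue(n), flagged(item2), green(n), hot(item1), large(item1), locked(item2), mammal(n), metal(item1), penguin(n), swims(item2), visible(n)} — 14 facts.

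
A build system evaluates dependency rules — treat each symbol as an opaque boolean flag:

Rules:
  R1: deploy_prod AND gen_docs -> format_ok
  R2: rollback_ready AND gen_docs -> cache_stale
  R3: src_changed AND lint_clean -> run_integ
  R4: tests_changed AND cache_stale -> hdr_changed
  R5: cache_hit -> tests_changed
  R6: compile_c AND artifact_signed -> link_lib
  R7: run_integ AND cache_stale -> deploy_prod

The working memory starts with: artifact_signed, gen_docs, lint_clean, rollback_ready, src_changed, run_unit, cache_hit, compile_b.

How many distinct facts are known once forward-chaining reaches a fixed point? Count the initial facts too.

14

Round 1: R2 [rollback_ready AND gen_docs -> cache_stale]; R3 [src_changed AND lint_clean -> run_integ]; R5 [cache_hit -> tests_changed]. Adds cache_stale, run_integ, tests_changed.
Round 2: R4 [tests_changed AND cache_stale -> hdr_changed]; R7 [run_integ AND cache_stale -> deploy_prod]. Adds hdr_changed, deploy_prod.
Round 3: R1 [deploy_prod AND gen_docs -> format_ok]. Adds format_ok.
Closure: {artifact_signed, cache_hit, cache_stale, compile_b, deploy_prod, format_ok, gen_docs, hdr_changed, lint_clean, rollback_ready, run_integ, run_unit, src_changed, tests_changed} — 14 facts.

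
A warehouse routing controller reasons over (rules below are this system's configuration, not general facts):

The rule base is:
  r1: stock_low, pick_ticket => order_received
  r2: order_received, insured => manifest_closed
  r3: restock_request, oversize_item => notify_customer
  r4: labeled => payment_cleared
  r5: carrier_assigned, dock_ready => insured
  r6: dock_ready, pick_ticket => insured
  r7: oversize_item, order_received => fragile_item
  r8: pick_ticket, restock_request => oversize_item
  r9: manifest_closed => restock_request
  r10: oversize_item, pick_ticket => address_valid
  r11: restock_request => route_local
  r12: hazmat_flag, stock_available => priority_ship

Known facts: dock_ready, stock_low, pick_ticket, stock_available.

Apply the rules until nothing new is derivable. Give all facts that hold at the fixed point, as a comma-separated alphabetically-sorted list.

Round 1 — r1, r6, derive order_received, insured.
Round 2 — r2, derive manifest_closed.
Round 3 — r9, derive restock_request.
Round 4 — r8, r11, derive oversize_item, route_local.
Round 5 — r3, r7, r10, derive notify_customer, fragile_item, address_valid.

address_valid, dock_ready, fragile_item, insured, manifest_closed, notify_customer, order_received, oversize_item, pick_ticket, restock_request, route_local, stock_available, stock_low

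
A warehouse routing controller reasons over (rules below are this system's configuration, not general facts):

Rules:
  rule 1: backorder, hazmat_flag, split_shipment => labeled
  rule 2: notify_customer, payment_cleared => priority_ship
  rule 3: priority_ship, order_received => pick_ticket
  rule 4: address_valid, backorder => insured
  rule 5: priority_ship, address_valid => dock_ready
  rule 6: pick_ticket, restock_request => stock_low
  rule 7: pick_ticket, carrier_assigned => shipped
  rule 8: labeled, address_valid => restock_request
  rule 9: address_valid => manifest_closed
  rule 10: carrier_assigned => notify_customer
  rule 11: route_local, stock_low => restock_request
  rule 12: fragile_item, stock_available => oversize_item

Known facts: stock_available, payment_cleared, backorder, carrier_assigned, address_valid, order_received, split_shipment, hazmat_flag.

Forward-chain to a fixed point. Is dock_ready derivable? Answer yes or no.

yes

[1] rule 1 [backorder, hazmat_flag, split_shipment => labeled]; rule 4 [address_valid, backorder => insured]; rule 9 [address_valid => manifest_closed]; rule 10 [carrier_assigned => notify_customer]. ⇒ new: labeled, insured, manifest_closed, notify_customer.
[2] rule 2 [notify_customer, payment_cleared => priority_ship]; rule 8 [labeled, address_valid => restock_request]. ⇒ new: priority_ship, restock_request.
[3] rule 3 [priority_ship, order_received => pick_ticket]; rule 5 [priority_ship, address_valid => dock_ready]. ⇒ new: pick_ticket, dock_ready.
[4] rule 6 [pick_ticket, restock_request => stock_low]; rule 7 [pick_ticket, carrier_assigned => shipped]. ⇒ new: stock_low, shipped.
dock_ready appears in round 3, so it is derivable.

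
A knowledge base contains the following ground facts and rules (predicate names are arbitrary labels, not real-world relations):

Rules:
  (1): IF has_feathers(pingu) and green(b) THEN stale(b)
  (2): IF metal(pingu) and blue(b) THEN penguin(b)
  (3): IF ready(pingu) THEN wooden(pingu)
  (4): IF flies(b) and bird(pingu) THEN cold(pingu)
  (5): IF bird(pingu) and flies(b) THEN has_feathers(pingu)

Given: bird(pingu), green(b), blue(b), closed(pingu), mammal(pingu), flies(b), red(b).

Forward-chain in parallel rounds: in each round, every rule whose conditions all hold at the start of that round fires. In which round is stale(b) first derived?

[1] (4) [IF flies(b) and bird(pingu) THEN cold(pingu)]; (5) [IF bird(pingu) and flies(b) THEN has_feathers(pingu)]. ⇒ new: cold(pingu), has_feathers(pingu).
[2] (1) [IF has_feathers(pingu) and green(b) THEN stale(b)]. ⇒ new: stale(b).
stale(b) first appears in round 2.

2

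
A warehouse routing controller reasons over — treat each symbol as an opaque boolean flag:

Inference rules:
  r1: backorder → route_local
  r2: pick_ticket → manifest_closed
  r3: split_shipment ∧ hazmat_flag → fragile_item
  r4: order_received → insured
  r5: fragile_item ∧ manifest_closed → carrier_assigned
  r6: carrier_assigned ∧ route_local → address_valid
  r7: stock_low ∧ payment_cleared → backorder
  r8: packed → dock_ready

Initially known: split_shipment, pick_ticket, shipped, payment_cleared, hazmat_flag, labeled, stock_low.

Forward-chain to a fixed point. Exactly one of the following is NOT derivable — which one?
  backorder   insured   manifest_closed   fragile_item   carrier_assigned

Round 1: r2 [pick_ticket → manifest_closed]; r3 [split_shipment ∧ hazmat_flag → fragile_item]; r7 [stock_low ∧ payment_cleared → backorder]. New: manifest_closed, fragile_item, backorder.
Round 2: r1 [backorder → route_local]; r5 [fragile_item ∧ manifest_closed → carrier_assigned]. New: route_local, carrier_assigned.
Round 3: r6 [carrier_assigned ∧ route_local → address_valid]. New: address_valid.
Derived: backorder (round 1), carrier_assigned (round 2), manifest_closed (round 1), fragile_item (round 1). insured never appears in any round.

insured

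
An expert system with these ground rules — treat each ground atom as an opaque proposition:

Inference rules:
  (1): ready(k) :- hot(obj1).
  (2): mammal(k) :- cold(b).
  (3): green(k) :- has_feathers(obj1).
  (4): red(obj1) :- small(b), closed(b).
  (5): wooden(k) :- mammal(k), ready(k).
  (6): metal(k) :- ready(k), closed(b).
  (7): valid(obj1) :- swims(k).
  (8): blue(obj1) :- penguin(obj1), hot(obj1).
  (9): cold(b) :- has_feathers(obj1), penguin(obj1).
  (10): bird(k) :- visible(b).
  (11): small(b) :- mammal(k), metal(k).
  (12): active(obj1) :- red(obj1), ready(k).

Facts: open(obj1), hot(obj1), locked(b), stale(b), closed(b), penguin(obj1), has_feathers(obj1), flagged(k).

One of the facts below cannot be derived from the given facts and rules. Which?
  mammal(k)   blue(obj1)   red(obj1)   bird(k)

bird(k)

[1] (1) [ready(k) :- hot(obj1).]; (3) [green(k) :- has_feathers(obj1).]; (8) [blue(obj1) :- penguin(obj1), hot(obj1).]; (9) [cold(b) :- has_feathers(obj1), penguin(obj1).]. ⇒ new: ready(k), green(k), blue(obj1), cold(b).
[2] (2) [mammal(k) :- cold(b).]; (6) [metal(k) :- ready(k), closed(b).]. ⇒ new: mammal(k), metal(k).
[3] (5) [wooden(k) :- mammal(k), ready(k).]; (11) [small(b) :- mammal(k), metal(k).]. ⇒ new: wooden(k), small(b).
[4] (4) [red(obj1) :- small(b), closed(b).]. ⇒ new: red(obj1).
[5] (12) [active(obj1) :- red(obj1), ready(k).]. ⇒ new: active(obj1).
Derived: blue(obj1) (round 1), red(obj1) (round 4), mammal(k) (round 2). bird(k) never appears in any round.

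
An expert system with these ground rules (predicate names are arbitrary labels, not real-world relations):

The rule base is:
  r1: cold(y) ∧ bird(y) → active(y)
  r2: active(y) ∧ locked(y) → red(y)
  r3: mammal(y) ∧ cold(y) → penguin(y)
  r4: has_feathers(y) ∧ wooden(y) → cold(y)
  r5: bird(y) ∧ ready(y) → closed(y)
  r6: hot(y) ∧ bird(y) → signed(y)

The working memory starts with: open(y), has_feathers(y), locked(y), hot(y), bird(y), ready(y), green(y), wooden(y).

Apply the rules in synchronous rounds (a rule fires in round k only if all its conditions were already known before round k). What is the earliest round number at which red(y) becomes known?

Round 1: r4 [has_feathers(y) ∧ wooden(y) → cold(y)]; r5 [bird(y) ∧ ready(y) → closed(y)]; r6 [hot(y) ∧ bird(y) → signed(y)]. New: cold(y), closed(y), signed(y).
Round 2: r1 [cold(y) ∧ bird(y) → active(y)]. New: active(y).
Round 3: r2 [active(y) ∧ locked(y) → red(y)]. New: red(y).
red(y) first appears in round 3.

3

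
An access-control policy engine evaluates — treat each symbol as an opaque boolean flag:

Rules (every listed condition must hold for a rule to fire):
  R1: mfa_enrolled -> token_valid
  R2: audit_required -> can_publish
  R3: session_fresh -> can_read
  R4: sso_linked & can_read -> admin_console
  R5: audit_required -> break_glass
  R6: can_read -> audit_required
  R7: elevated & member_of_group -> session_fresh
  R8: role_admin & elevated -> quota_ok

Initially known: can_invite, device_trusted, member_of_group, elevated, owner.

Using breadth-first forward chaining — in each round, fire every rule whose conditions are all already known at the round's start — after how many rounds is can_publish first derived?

Round 1 — R7, derive session_fresh.
Round 2 — R3, derive can_read.
Round 3 — R6, derive audit_required.
Round 4 — R2, R5, derive can_publish, break_glass.
can_publish first appears in round 4.

4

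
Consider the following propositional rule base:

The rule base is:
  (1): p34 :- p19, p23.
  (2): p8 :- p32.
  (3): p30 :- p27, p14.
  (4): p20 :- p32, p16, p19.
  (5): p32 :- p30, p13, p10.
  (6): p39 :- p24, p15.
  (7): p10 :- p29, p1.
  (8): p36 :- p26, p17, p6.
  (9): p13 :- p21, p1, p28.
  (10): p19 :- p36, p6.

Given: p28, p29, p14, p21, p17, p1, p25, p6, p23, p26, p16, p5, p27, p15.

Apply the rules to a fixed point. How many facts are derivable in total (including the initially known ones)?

Round 1 fires (3), (7), (8), (9), giving p30, p10, p36, p13.
Round 2 fires (5), (10), giving p32, p19.
Round 3 fires (1), (2), (4), giving p34, p8, p20.
Closure: {p1, p10, p13, p14, p15, p16, p17, p19, p20, p21, p23, p25, p26, p27, p28, p29, p30, p32, p34, p36, p5, p6, p8} — 23 facts.

23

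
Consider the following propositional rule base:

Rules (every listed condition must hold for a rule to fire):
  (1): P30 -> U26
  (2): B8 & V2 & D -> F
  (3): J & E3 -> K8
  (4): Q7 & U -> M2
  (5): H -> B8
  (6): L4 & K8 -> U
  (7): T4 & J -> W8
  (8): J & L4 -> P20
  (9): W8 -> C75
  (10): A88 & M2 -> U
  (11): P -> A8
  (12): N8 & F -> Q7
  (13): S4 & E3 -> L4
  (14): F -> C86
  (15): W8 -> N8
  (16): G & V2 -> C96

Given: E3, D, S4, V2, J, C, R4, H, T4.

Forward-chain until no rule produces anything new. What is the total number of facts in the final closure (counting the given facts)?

Round 1 fires (3), (5), (7), (13), giving K8, B8, W8, L4.
Round 2 fires (2), (6), (8), (9), (15), giving F, U, P20, C75, N8.
Round 3 fires (12), (14), giving Q7, C86.
Round 4 fires (4), giving M2.
Closure: {B8, C, C75, C86, D, E3, F, H, J, K8, L4, M2, N8, P20, Q7, R4, S4, T4, U, V2, W8} — 21 facts.

21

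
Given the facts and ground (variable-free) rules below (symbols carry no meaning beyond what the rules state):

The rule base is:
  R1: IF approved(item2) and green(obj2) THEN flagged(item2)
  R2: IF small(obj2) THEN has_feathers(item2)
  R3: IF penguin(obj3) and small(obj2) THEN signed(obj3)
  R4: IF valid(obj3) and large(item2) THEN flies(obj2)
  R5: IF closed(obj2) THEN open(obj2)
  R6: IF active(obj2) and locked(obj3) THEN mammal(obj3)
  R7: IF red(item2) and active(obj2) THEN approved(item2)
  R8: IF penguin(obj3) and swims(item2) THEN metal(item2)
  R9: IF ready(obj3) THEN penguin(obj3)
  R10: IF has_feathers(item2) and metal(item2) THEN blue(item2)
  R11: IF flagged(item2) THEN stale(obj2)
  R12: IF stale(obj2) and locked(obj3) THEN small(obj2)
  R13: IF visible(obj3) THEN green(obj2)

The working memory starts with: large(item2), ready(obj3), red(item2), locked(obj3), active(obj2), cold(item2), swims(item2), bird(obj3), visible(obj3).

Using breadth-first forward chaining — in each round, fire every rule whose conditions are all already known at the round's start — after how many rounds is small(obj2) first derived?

4

Round 1 — R6, R7, R9, R13, derive mammal(obj3), approved(item2), penguin(obj3), green(obj2).
Round 2 — R1, R8, derive flagged(item2), metal(item2).
Round 3 — R11, derive stale(obj2).
Round 4 — R12, derive small(obj2).
small(obj2) first appears in round 4.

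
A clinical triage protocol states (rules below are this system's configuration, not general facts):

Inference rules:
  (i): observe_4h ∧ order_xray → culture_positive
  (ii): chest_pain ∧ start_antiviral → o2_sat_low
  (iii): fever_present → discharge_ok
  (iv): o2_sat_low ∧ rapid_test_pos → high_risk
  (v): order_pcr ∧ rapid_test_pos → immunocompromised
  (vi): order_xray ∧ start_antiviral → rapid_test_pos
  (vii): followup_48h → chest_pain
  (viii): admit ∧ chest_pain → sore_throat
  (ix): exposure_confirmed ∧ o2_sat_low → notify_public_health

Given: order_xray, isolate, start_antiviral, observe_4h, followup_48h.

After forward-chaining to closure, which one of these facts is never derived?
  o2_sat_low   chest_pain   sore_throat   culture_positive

[1] (i) [observe_4h ∧ order_xray → culture_positive]; (vi) [order_xray ∧ start_antiviral → rapid_test_pos]; (vii) [followup_48h → chest_pain]. ⇒ new: culture_positive, rapid_test_pos, chest_pain.
[2] (ii) [chest_pain ∧ start_antiviral → o2_sat_low]. ⇒ new: o2_sat_low.
[3] (iv) [o2_sat_low ∧ rapid_test_pos → high_risk]. ⇒ new: high_risk.
Derived: chest_pain (round 1), o2_sat_low (round 2), culture_positive (round 1). sore_throat never appears in any round.

sore_throat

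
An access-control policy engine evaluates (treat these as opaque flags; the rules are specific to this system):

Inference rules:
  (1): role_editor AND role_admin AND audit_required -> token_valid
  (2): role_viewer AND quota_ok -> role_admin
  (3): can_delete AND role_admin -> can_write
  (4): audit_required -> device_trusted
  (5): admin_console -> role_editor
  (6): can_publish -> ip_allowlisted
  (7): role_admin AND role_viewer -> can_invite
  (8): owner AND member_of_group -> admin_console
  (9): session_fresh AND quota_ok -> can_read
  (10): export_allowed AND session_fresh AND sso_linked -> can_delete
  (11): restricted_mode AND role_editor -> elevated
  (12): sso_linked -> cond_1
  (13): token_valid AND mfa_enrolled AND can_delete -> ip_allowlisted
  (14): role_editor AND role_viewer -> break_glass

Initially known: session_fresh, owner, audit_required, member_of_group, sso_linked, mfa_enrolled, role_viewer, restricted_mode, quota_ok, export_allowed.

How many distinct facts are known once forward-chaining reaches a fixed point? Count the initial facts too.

23

Round 1: (2) [role_viewer AND quota_ok -> role_admin]; (4) [audit_required -> device_trusted]; (8) [owner AND member_of_group -> admin_console]; (9) [session_fresh AND quota_ok -> can_read]; (10) [export_allowed AND session_fresh AND sso_linked -> can_delete]; (12) [sso_linked -> cond_1]. New: role_admin, device_trusted, admin_console, can_read, can_delete, cond_1.
Round 2: (3) [can_delete AND role_admin -> can_write]; (5) [admin_console -> role_editor]; (7) [role_admin AND role_viewer -> can_invite]. New: can_write, role_editor, can_invite.
Round 3: (1) [role_editor AND role_admin AND audit_required -> token_valid]; (11) [restricted_mode AND role_editor -> elevated]; (14) [role_editor AND role_viewer -> break_glass]. New: token_valid, elevated, break_glass.
Round 4: (13) [token_valid AND mfa_enrolled AND can_delete -> ip_allowlisted]. New: ip_allowlisted.
Closure: {admin_console, audit_required, break_glass, can_delete, can_invite, can_read, can_write, cond_1, device_trusted, elevated, export_allowed, ip_allowlisted, member_of_group, mfa_enrolled, owner, quota_ok, restricted_mode, role_admin, role_editor, role_viewer, session_fresh, sso_linked, token_valid} — 23 facts.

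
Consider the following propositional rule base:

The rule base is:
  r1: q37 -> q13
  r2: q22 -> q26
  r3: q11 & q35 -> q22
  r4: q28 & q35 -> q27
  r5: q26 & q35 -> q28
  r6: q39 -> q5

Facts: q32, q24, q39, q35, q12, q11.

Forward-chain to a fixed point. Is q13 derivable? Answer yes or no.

no

Round 1: r3 [q11 & q35 -> q22]; r6 [q39 -> q5]. New: q22, q5.
Round 2: r2 [q22 -> q26]. New: q26.
Round 3: r5 [q26 & q35 -> q28]. New: q28.
Round 4: r4 [q28 & q35 -> q27]. New: q27.
Fixed point reached. q13 is concluded only by r1; r1 needs q37 (never derived).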